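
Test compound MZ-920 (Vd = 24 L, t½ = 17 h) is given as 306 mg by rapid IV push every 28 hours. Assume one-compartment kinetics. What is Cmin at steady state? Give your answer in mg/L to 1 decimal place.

6.0 mg/L

k = ln2/t½ = ln2/17 ≈ 0.040773 h⁻¹; fraction remaining f = e^(−kτ) = e^(−0.040773×28) ≈ 0.3193.
Each bolus raises the concentration by D/Vd = 306/24 ≈ 12.750 mg/L.
Steady-state trough Cmin,ss = C₀·f/(1−f) ≈ 12.750 × 0.3193/0.6807 ≈ 5.981 mg/L.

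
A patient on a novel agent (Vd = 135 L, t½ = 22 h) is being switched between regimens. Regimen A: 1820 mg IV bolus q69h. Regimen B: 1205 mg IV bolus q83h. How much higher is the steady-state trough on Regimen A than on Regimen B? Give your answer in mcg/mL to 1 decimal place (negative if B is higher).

1.0 mcg/mL

Regimen A: f = (1/2)^(69/22) ≈ 0.1137; Cmin,ss = (1820/135)·f/(1−f) ≈ 1.729 mcg/mL.
Regimen B: f = (1/2)^(83/22) ≈ 0.0732; Cmin,ss = (1205/135)·f/(1−f) ≈ 0.705 mcg/mL.
Difference ≈ 1.729 − 0.705 ≈ 1.024 mcg/mL.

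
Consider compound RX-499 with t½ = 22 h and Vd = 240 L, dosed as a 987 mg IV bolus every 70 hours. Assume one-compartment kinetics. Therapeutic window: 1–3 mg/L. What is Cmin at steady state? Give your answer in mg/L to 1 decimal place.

τ/t½ = 70/22 ≈ 3.1818, so fraction remaining f = (1/2)^(70/22) ≈ 0.1102.
Single-dose peak C₀ = D/Vd = 987/240 ≈ 4.112 mg/L.
Steady-state trough Cmin,ss = C₀·f/(1−f) ≈ 4.112 × 0.1102/0.8898 ≈ 0.509 mg/L.
Trough 0.5 mg/L vs MEC 1 mg/L: subtherapeutic.

0.5 mg/L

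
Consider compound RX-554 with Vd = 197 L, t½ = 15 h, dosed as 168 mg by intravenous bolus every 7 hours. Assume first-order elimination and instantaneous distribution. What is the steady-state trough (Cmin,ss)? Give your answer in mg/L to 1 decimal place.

2.2 mg/L

k = ln2/t½ = ln2/15 ≈ 0.046210 h⁻¹; fraction remaining f = e^(−kτ) = e^(−0.046210×7) ≈ 0.7236.
Single-dose peak C₀ = D/Vd = 168/197 ≈ 0.853 mg/L.
Steady-state trough Cmin,ss = C₀·f/(1−f) ≈ 0.853 × 0.7236/0.2764 ≈ 2.233 mg/L.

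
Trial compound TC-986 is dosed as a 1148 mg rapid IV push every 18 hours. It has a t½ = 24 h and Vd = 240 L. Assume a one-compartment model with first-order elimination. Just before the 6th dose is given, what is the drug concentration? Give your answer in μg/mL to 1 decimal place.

6.5 μg/mL

f = (1/2)^(τ/t½) = (1/2)^(18/24) ≈ 0.5946.
C₀ = D/Vd = 1148/240 ≈ 4.783 μg/mL.
Before the 6th dose, 5 doses have been given. Superposition: Cmin = C₀·(f + f² + … + f^5).
≈ 4.783 × (0.5946 + 0.3535 + 0.2102 + 0.1250 + 0.0743) ≈ 4.783 × 1.3576 ≈ 6.493 μg/mL.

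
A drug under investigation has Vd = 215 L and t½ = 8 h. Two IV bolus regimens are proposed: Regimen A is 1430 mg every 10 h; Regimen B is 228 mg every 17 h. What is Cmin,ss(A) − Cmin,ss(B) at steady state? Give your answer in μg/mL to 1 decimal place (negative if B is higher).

Regimen A: f = (1/2)^(10/8) ≈ 0.4204; Cmin,ss = (1430/215)·f/(1−f) ≈ 4.824 μg/mL.
Regimen B: f = (1/2)^(17/8) ≈ 0.2293; Cmin,ss = (228/215)·f/(1−f) ≈ 0.316 μg/mL.
Difference ≈ 4.824 − 0.316 ≈ 4.508 μg/mL.

4.5 μg/mL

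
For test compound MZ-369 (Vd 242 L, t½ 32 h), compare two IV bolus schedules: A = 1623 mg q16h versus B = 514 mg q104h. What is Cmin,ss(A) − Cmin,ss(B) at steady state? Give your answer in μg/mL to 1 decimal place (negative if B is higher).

Regimen A: f = (1/2)^(16/32) ≈ 0.7071; Cmin,ss = (1623/242)·f/(1−f) ≈ 16.191 μg/mL.
Regimen B: f = (1/2)^(104/32) ≈ 0.1051; Cmin,ss = (514/242)·f/(1−f) ≈ 0.249 μg/mL.
Difference ≈ 16.191 − 0.249 ≈ 15.942 μg/mL.

15.9 μg/mL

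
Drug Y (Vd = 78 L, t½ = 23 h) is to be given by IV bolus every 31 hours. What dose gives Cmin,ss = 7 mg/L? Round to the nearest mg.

τ/t½ = 31/23 ≈ 1.3478, so f = (1/2)^(31/23) ≈ 0.392884.
Cmin,ss = (D/Vd)·f/(1−f), so D = Cmin,ss·Vd·(1−f)/f.
D = 7 × 78 × (1−f)/f ≈ 7 × 78 × 1.54528 ≈ 843.72 mg.

844 mg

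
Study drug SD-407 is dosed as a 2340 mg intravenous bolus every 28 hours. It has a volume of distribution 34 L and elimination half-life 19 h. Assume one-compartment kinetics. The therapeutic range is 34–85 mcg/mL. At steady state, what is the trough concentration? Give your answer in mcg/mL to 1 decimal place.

τ/t½ = 28/19 ≈ 1.4737, so fraction remaining f = (1/2)^(28/19) ≈ 0.3601.
At steady state, accumulation factor R = 1/(1 − e^(−kτ)) ≈ 1.5627.
Each bolus raises the concentration by D/Vd = 2340/34 ≈ 68.824 mcg/mL.
Steady-state peak Cmax,ss = C₀·R ≈ 68.824 × 1.5627 ≈ 107.551 mcg/mL.
Steady-state trough Cmin,ss = Cmax,ss·f ≈ 107.551 × 0.3601 ≈ 38.729 mcg/mL.
Trough 38.7 mcg/mL vs MEC 34 mcg/mL: adequate.

38.7 mcg/mL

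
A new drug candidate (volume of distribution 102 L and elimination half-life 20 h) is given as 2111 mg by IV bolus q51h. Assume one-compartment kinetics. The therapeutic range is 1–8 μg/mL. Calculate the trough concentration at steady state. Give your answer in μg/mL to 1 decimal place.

τ/t½ = 51/20 ≈ 2.55, so fraction remaining f = (1/2)^(51/20) ≈ 0.1708.
At steady state, accumulation factor R = 1/(1 − e^(−kτ)) ≈ 1.2060.
Single-dose peak C₀ = D/Vd = 2111/102 ≈ 20.696 μg/mL.
Steady-state peak Cmax,ss = C₀·R ≈ 20.696 × 1.2060 ≈ 24.959 μg/mL.
Steady-state trough Cmin,ss = Cmax,ss·f ≈ 24.959 × 0.1708 ≈ 4.263 μg/mL.
Trough 4.3 μg/mL vs MEC 1 μg/mL: adequate.

4.3 μg/mL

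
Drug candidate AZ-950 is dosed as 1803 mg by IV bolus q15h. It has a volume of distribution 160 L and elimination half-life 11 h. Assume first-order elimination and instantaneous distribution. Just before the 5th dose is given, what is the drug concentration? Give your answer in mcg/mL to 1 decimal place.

f = (1/2)^(τ/t½) = (1/2)^(15/11) ≈ 0.3886.
C₀ = D/Vd = 1803/160 ≈ 11.269 mcg/mL.
Before the 5th dose, 4 doses have been given. Superposition: Cmin = C₀·(f + f² + … + f^4).
≈ 11.269 × (0.3886 + 0.1510 + 0.0587 + 0.0228) ≈ 11.269 × 0.6211 ≈ 6.999 mcg/mL.

7.0 mcg/mL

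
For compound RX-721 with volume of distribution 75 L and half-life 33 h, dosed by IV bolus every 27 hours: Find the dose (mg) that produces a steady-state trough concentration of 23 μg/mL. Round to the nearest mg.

1316 mg

τ/t½ = 27/33 ≈ 0.81818, so f = (1/2)^(27/33) ≈ 0.567156.
Cmin,ss = (D/Vd)·f/(1−f), so D = Cmin,ss·Vd·(1−f)/f.
D = 23 × 75 × (1−f)/f ≈ 23 × 75 × 0.76318 ≈ 1316.49 mg.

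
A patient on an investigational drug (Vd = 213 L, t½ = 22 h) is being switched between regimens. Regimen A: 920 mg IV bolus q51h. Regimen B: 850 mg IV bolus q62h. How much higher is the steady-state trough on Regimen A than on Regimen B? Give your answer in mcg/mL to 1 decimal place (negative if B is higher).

0.4 mcg/mL

Regimen A: f = (1/2)^(51/22) ≈ 0.2005; Cmin,ss = (920/213)·f/(1−f) ≈ 1.083 mcg/mL.
Regimen B: f = (1/2)^(62/22) ≈ 0.1418; Cmin,ss = (850/213)·f/(1−f) ≈ 0.659 mcg/mL.
Difference ≈ 1.083 − 0.659 ≈ 0.424 mcg/mL.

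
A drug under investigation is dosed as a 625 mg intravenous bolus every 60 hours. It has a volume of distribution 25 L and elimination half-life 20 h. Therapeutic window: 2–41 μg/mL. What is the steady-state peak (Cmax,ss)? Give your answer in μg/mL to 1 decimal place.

28.6 μg/mL

The dosing interval is 3 half-lives, so f = 2^(−3) = 0.125.
At steady state, R = 1/(1 − 0.125) = 8/7.
Single-dose peak C₀ = D/Vd = 625/25 = 25 μg/mL.
Steady-state peak Cmax,ss = C₀·R = 25 × 8/7 ≈ 28.571 μg/mL.
Peak 28.6 μg/mL vs MTC 41 μg/mL: below toxic threshold.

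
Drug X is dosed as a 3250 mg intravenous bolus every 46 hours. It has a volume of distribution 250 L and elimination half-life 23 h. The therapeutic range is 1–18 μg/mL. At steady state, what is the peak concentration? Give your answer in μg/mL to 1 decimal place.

17.3 μg/mL

τ = 46 h = 2 half-lives, so f = (1/2)^2 = 0.25.
Accumulation ratio R = 1/(1 − f) = 1/0.75 = 4/3.
Single-dose peak C₀ = D/Vd = 3250/250 = 13 μg/mL.
Steady-state peak Cmax,ss = C₀·R = 13 × 4/3 ≈ 17.333 μg/mL.
Peak 17.3 μg/mL vs MTC 18 μg/mL: below toxic threshold.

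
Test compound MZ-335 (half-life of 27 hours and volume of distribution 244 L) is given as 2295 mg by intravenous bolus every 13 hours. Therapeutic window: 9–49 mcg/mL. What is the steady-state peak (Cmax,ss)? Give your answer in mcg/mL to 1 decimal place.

Over one 13-h interval, 13/27 ≈ 0.48148 half-lives elapse, leaving f ≈ 0.7162 of each dose.
Accumulation ratio R = 1/(1 − f) ≈ 1/0.2838 ≈ 3.5236.
Each bolus raises the concentration by D/Vd = 2295/244 ≈ 9.406 mcg/mL.
Cmax,ss = C₀/(1 − f) ≈ 9.406/0.2838 ≈ 33.143 mcg/mL.
Peak 33.1 mcg/mL vs MTC 49 mcg/mL: below toxic threshold.

33.1 mcg/mL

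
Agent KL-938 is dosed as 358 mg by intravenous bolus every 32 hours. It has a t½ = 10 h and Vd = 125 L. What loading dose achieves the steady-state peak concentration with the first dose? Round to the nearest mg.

402 mg

f = (1/2)^(32/10) ≈ 0.108819; accumulation ratio R = 1/(1−f) ≈ 1.12211.
Loading dose to hit Cmax,ss on first dose: D_load = D_maint·R ≈ 358 × 1.12211 ≈ 401.72 mg.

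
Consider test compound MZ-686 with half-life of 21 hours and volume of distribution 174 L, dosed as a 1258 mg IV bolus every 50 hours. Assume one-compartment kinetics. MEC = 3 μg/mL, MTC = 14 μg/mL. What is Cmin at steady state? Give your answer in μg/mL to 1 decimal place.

τ/t½ = 50/21 ≈ 2.381, so fraction remaining f = (1/2)^(50/21) ≈ 0.1920.
Accumulation ratio R = 1/(1 − f) ≈ 1/0.8080 ≈ 1.2376.
Single-dose peak C₀ = D/Vd = 1258/174 ≈ 7.230 μg/mL.
Steady-state peak Cmax,ss = C₀·R ≈ 7.230 × 1.2376 ≈ 8.948 μg/mL.
Steady-state trough Cmin,ss = Cmax,ss·f ≈ 8.948 × 0.1920 ≈ 1.718 μg/mL.
Trough 1.7 μg/mL vs MEC 3 μg/mL: subtherapeutic.

1.7 μg/mL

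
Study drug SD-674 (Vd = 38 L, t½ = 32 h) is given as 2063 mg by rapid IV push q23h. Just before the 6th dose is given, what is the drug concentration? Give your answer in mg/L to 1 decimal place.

f = (1/2)^(τ/t½) = (1/2)^(23/32) ≈ 0.6076.
C₀ = D/Vd = 2063/38 ≈ 54.289 mg/L.
Before the 6th dose, 5 doses have been given. Superposition: Cmin = C₀·(f + f² + … + f^5).
≈ 54.289 × (0.6076 + 0.3692 + 0.2243 + 0.1363 + 0.0828) ≈ 54.289 × 1.4202 ≈ 77.101 mg/L.

77.1 mg/L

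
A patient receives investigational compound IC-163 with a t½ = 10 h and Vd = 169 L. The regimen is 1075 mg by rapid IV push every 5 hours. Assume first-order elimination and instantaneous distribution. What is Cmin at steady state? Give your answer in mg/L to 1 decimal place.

15.4 mg/L

Over one 5-h interval, 5/10 ≈ 0.5 half-lives elapse, leaving f ≈ 0.7071 of each dose.
Single-dose peak C₀ = D/Vd = 1075/169 ≈ 6.361 mg/L.
Steady-state trough Cmin,ss = C₀·f/(1−f) ≈ 6.361 × 0.7071/0.2929 ≈ 15.356 mg/L.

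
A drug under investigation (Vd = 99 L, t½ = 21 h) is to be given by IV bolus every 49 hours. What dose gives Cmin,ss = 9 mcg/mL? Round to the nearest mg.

τ/t½ = 49/21 ≈ 2.3333, so f = (1/2)^(49/21) ≈ 0.198425.
Cmin,ss = (D/Vd)·f/(1−f), so D = Cmin,ss·Vd·(1−f)/f.
D = 9 × 99 × (1−f)/f ≈ 9 × 99 × 4.03969 ≈ 3599.36 mg.

3599 mg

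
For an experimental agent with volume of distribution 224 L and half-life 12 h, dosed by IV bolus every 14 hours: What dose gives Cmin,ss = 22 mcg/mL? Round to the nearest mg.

6135 mg

τ/t½ = 14/12 ≈ 1.1667, so f = (1/2)^(14/12) ≈ 0.445449.
Cmin,ss = (D/Vd)·f/(1−f), so D = Cmin,ss·Vd·(1−f)/f.
D = 22 × 224 × (1−f)/f ≈ 22 × 224 × 1.24493 ≈ 6135.02 mg.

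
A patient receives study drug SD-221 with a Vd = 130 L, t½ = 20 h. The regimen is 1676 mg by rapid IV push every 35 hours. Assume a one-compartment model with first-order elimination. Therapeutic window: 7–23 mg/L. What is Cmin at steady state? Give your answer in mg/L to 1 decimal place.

k = ln2/t½ = ln2/20 ≈ 0.034657 h⁻¹; fraction remaining f = e^(−kτ) = e^(−0.034657×35) ≈ 0.2973.
Accumulation ratio R = 1/(1 − f) ≈ 1/0.7027 ≈ 1.4231.
Each bolus raises the concentration by D/Vd = 1676/130 ≈ 12.892 mg/L.
Steady-state peak Cmax,ss = C₀·R ≈ 12.892 × 1.4231 ≈ 18.347 mg/L.
Steady-state trough Cmin,ss = Cmax,ss·f ≈ 18.347 × 0.2973 ≈ 5.455 mg/L.
Trough 5.5 mg/L vs MEC 7 mg/L: subtherapeutic.

5.5 mg/L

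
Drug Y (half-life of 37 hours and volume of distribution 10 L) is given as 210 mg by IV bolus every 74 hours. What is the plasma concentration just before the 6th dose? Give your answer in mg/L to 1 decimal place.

f = (1/2)^(τ/t½) = (1/2)^(74/37) ≈ 0.2500.
C₀ = D/Vd = 210/10 ≈ 21.000 mg/L.
Before the 6th dose, 5 doses have been given. Superposition: Cmin = C₀·(f + f² + … + f^5).
≈ 21.000 × (0.2500 + 0.0625 + 0.0156 + 0.0039 + 0.0010) ≈ 21.000 × 0.3330 ≈ 6.993 mg/L.

7.0 mg/L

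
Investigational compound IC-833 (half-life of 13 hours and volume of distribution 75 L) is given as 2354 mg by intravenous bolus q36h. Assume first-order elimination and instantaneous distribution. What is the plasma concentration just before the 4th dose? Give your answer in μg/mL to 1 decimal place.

5.4 μg/mL

f = (1/2)^(τ/t½) = (1/2)^(36/13) ≈ 0.1467.
C₀ = D/Vd = 2354/75 ≈ 31.387 μg/mL.
Before the 4th dose, 3 doses have been given. Superposition: Cmin = C₀·(f + f² + … + f^3).
≈ 31.387 × (0.1467 + 0.0215 + 0.0032) ≈ 31.387 × 0.1714 ≈ 5.380 μg/mL.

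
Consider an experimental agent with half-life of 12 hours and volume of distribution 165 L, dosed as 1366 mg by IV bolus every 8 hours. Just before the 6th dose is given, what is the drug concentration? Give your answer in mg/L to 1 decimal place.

12.7 mg/L

f = (1/2)^(τ/t½) = (1/2)^(8/12) ≈ 0.6300.
C₀ = D/Vd = 1366/165 ≈ 8.279 mg/L.
Before the 6th dose, 5 doses have been given. Superposition: Cmin = C₀·(f + f² + … + f^5).
≈ 8.279 × (0.6300 + 0.3969 + 0.2500 + 0.1575 + 0.0992) ≈ 8.279 × 1.5336 ≈ 12.697 mg/L.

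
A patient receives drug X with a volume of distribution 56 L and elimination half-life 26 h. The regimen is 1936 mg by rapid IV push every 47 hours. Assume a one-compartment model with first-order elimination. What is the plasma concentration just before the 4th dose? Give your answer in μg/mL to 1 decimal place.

13.5 μg/mL

f = (1/2)^(τ/t½) = (1/2)^(47/26) ≈ 0.2856.
C₀ = D/Vd = 1936/56 ≈ 34.571 μg/mL.
Before the 4th dose, 3 doses have been given. Superposition: Cmin = C₀·(f + f² + … + f^3).
≈ 34.571 × (0.2856 + 0.0816 + 0.0233) ≈ 34.571 × 0.3905 ≈ 13.500 μg/mL.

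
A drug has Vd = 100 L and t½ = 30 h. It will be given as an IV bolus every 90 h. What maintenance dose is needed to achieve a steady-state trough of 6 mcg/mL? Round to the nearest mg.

τ/t½ = 90/30 ≈ 3, so f = (1/2)^(90/30) ≈ 0.125000.
Cmin,ss = (D/Vd)·f/(1−f), so D = Cmin,ss·Vd·(1−f)/f.
D = 6 × 100 × (1−f)/f ≈ 6 × 100 × 7.00000 ≈ 4200.00 mg.

4200 mg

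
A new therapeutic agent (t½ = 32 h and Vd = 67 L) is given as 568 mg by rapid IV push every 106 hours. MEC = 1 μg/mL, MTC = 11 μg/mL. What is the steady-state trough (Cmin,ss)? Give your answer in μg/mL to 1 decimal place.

k = ln2/t½ = ln2/32 ≈ 0.021661 h⁻¹; fraction remaining f = e^(−kτ) = e^(−0.021661×106) ≈ 0.1007.
Accumulation ratio R = 1/(1 − f) ≈ 1/0.8993 ≈ 1.1120.
Single-dose peak C₀ = D/Vd = 568/67 ≈ 8.478 μg/mL.
Cmax,ss = C₀/(1 − f) ≈ 8.478/0.8993 ≈ 9.427 μg/mL.
One interval later, Cmin,ss = Cmax,ss·e^(−kτ) ≈ 9.427 × 0.1007 ≈ 0.949 μg/mL.
Trough 0.9 μg/mL vs MEC 1 μg/mL: subtherapeutic.

0.9 μg/mL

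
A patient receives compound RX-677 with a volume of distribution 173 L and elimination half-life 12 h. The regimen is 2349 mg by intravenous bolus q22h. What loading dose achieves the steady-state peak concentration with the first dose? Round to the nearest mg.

3265 mg

f = (1/2)^(22/12) ≈ 0.280616; accumulation ratio R = 1/(1−f) ≈ 1.39008.
Loading dose to hit Cmax,ss on first dose: D_load = D_maint·R ≈ 2349 × 1.39008 ≈ 3265.30 mg.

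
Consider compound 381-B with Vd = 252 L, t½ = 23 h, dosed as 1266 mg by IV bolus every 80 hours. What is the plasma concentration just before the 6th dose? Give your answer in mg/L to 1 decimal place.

f = (1/2)^(τ/t½) = (1/2)^(80/23) ≈ 0.0897.
C₀ = D/Vd = 1266/252 ≈ 5.024 mg/L.
Before the 6th dose, 5 doses have been given. Superposition: Cmin = C₀·(f + f² + … + f^5).
≈ 5.024 × (0.0897 + 0.0080 + 0.0007 + 0.0001 + 0.0000) ≈ 5.024 × 0.0985 ≈ 0.495 mg/L.

0.5 mg/L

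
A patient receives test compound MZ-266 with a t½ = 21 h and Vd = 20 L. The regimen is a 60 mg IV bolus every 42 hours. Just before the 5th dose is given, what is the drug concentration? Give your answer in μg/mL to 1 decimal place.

1.0 μg/mL

f = (1/2)^(τ/t½) = (1/2)^(42/21) ≈ 0.2500.
C₀ = D/Vd = 60/20 ≈ 3.000 μg/mL.
Before the 5th dose, 4 doses have been given. Superposition: Cmin = C₀·(f + f² + … + f^4).
≈ 3.000 × (0.2500 + 0.0625 + 0.0156 + 0.0039) ≈ 3.000 × 0.3320 ≈ 0.996 μg/mL.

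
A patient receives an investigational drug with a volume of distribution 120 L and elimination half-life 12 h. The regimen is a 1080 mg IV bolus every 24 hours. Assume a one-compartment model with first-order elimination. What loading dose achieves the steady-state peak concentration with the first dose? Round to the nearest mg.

f = (1/2)^(24/12) ≈ 0.250000; accumulation ratio R = 1/(1−f) ≈ 1.33333.
Loading dose to hit Cmax,ss on first dose: D_load = D_maint·R ≈ 1080 × 1.33333 ≈ 1440.00 mg.

1440 mg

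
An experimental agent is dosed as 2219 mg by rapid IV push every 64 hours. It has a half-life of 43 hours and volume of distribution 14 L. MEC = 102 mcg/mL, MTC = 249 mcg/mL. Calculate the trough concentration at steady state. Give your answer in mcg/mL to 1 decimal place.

k = ln2/t½ = ln2/43 ≈ 0.016120 h⁻¹; fraction remaining f = e^(−kτ) = e^(−0.016120×64) ≈ 0.3564.
Accumulation ratio R = 1/(1 − f) ≈ 1/0.6436 ≈ 1.5538.
Single-dose peak C₀ = D/Vd = 2219/14 ≈ 158.500 mcg/mL.
Steady-state peak Cmax,ss = C₀·R ≈ 158.500 × 1.5538 ≈ 246.277 mcg/mL.
One interval later, Cmin,ss = Cmax,ss·e^(−kτ) ≈ 246.277 × 0.3564 ≈ 87.773 mcg/mL.
Trough 87.8 mcg/mL vs MEC 102 mcg/mL: subtherapeutic.

87.8 mcg/mL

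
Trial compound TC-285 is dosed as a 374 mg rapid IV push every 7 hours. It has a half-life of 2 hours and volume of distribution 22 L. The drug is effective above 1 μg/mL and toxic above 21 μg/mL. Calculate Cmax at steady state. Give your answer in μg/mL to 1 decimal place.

18.6 μg/mL

Over one 7-h interval, 7/2 ≈ 3.5 half-lives elapse, leaving f ≈ 0.0884 of each dose.
At steady state, accumulation factor R = 1/(1 − e^(−kτ)) ≈ 1.0970.
Each bolus raises the concentration by D/Vd = 374/22 ≈ 17.000 μg/mL.
Steady-state peak Cmax,ss = C₀·R ≈ 17.000 × 1.0970 ≈ 18.649 μg/mL.
Peak 18.6 μg/mL vs MTC 21 μg/mL: below toxic threshold.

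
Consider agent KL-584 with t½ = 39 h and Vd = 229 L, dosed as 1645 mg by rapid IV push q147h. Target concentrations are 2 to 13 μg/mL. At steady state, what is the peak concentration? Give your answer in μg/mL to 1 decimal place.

7.8 μg/mL

k = ln2/t½ = ln2/39 ≈ 0.017773 h⁻¹; fraction remaining f = e^(−kτ) = e^(−0.017773×147) ≈ 0.0733.
At steady state, accumulation factor R = 1/(1 − e^(−kτ)) ≈ 1.0791.
Single-dose peak C₀ = D/Vd = 1645/229 ≈ 7.183 μg/mL.
Steady-state peak Cmax,ss = C₀·R ≈ 7.183 × 1.0791 ≈ 7.751 μg/mL.
Peak 7.8 μg/mL vs MTC 13 μg/mL: below toxic threshold.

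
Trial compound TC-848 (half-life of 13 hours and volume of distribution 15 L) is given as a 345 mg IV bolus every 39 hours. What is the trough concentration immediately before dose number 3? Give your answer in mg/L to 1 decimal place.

3.2 mg/L

f = (1/2)^(τ/t½) = (1/2)^(39/13) ≈ 0.1250.
C₀ = D/Vd = 345/15 ≈ 23.000 mg/L.
Before the 3rd dose, 2 doses have been given. Superposition: Cmin = C₀·(f + f²).
≈ 23.000 × (0.1250 + 0.0156) ≈ 23.000 × 0.1406 ≈ 3.234 mg/L.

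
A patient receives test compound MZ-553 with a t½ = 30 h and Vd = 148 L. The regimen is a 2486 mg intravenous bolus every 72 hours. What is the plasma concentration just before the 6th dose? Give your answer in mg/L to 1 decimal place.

3.9 mg/L

f = (1/2)^(τ/t½) = (1/2)^(72/30) ≈ 0.1895.
C₀ = D/Vd = 2486/148 ≈ 16.797 mg/L.
Before the 6th dose, 5 doses have been given. Superposition: Cmin = C₀·(f + f² + … + f^5).
≈ 16.797 × (0.1895 + 0.0359 + 0.0068 + 0.0013 + 0.0002) ≈ 16.797 × 0.2337 ≈ 3.925 mg/L.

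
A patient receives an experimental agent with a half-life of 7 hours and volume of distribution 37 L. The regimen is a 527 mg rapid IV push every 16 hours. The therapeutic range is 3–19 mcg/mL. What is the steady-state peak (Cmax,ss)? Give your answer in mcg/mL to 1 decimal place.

17.9 mcg/mL

τ/t½ = 16/7 ≈ 2.2857, so fraction remaining f = (1/2)^(16/7) ≈ 0.2051.
Accumulation ratio R = 1/(1 − f) ≈ 1/0.7949 ≈ 1.2580.
Single-dose peak C₀ = D/Vd = 527/37 ≈ 14.243 mcg/mL.
Steady-state peak Cmax,ss = C₀·R ≈ 14.243 × 1.2580 ≈ 17.918 mcg/mL.
Peak 17.9 mcg/mL vs MTC 19 mcg/mL: below toxic threshold.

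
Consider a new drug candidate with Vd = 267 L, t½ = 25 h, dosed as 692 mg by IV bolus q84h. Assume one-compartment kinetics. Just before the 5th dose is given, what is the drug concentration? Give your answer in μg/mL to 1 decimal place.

0.3 μg/mL

f = (1/2)^(τ/t½) = (1/2)^(84/25) ≈ 0.0974.
C₀ = D/Vd = 692/267 ≈ 2.592 μg/mL.
Before the 5th dose, 4 doses have been given. Superposition: Cmin = C₀·(f + f² + … + f^4).
≈ 2.592 × (0.0974 + 0.0095 + 0.0009 + 0.0001) ≈ 2.592 × 0.1079 ≈ 0.280 μg/mL.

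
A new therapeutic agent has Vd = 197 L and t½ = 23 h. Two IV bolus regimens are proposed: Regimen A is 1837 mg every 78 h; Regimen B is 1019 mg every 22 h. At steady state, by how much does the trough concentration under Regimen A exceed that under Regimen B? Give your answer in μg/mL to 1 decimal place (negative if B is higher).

Regimen A: f = (1/2)^(78/23) ≈ 0.0953; Cmin,ss = (1837/197)·f/(1−f) ≈ 0.982 μg/mL.
Regimen B: f = (1/2)^(22/23) ≈ 0.5153; Cmin,ss = (1019/197)·f/(1−f) ≈ 5.499 μg/mL.
Difference ≈ 0.982 − 5.499 ≈ -4.517 μg/mL.

-4.5 μg/mL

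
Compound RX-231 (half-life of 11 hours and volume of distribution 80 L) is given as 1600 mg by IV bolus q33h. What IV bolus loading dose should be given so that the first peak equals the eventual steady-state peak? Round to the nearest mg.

1829 mg

f = (1/2)^(33/11) ≈ 0.125000; accumulation ratio R = 1/(1−f) ≈ 1.14286.
Loading dose to hit Cmax,ss on first dose: D_load = D_maint·R ≈ 1600 × 1.14286 ≈ 1828.58 mg.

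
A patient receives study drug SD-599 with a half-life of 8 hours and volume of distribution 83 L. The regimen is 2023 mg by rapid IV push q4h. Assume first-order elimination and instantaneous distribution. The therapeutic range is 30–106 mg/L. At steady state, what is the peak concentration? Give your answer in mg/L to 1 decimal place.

k = ln2/t½ = ln2/8 ≈ 0.086643 h⁻¹; fraction remaining f = e^(−kτ) = e^(−0.086643×4) ≈ 0.7071.
At steady state, accumulation factor R = 1/(1 − e^(−kτ)) ≈ 3.4141.
Single-dose peak C₀ = D/Vd = 2023/83 ≈ 24.373 mg/L.
Steady-state peak Cmax,ss = C₀·R ≈ 24.373 × 3.4141 ≈ 83.212 mg/L.
Peak 83.2 mg/L vs MTC 106 mg/L: below toxic threshold.

83.2 mg/L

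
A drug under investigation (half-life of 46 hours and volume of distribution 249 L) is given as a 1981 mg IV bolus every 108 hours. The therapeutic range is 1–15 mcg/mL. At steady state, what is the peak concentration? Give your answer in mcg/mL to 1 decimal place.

9.9 mcg/mL

Over one 108-h interval, 108/46 ≈ 2.3478 half-lives elapse, leaving f ≈ 0.1964 of each dose.
Accumulation ratio R = 1/(1 − f) ≈ 1/0.8036 ≈ 1.2444.
Each bolus raises the concentration by D/Vd = 1981/249 ≈ 7.956 mcg/mL.
Steady-state peak Cmax,ss = C₀·R ≈ 7.956 × 1.2444 ≈ 9.900 mcg/mL.
Peak 9.9 mcg/mL vs MTC 15 mcg/mL: below toxic threshold.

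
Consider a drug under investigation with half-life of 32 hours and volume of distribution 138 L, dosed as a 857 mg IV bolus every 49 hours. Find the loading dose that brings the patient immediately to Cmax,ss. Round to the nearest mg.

1310 mg

f = (1/2)^(49/32) ≈ 0.345977; accumulation ratio R = 1/(1−f) ≈ 1.52900.
Loading dose to hit Cmax,ss on first dose: D_load = D_maint·R ≈ 857 × 1.52900 ≈ 1310.35 mg.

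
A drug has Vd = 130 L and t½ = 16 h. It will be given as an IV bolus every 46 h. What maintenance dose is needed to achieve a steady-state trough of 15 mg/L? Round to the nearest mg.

12355 mg

τ/t½ = 46/16 ≈ 2.875, so f = (1/2)^(46/16) ≈ 0.136313.
Cmin,ss = (D/Vd)·f/(1−f), so D = Cmin,ss·Vd·(1−f)/f.
D = 15 × 130 × (1−f)/f ≈ 15 × 130 × 6.33606 ≈ 12355.32 mg.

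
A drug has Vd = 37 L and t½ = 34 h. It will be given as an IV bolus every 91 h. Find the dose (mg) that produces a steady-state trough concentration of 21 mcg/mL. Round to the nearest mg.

τ/t½ = 91/34 ≈ 2.6765, so f = (1/2)^(91/34) ≈ 0.156424.
Cmin,ss = (D/Vd)·f/(1−f), so D = Cmin,ss·Vd·(1−f)/f.
D = 21 × 37 × (1−f)/f ≈ 21 × 37 × 5.39288 ≈ 4190.27 mg.

4190 mg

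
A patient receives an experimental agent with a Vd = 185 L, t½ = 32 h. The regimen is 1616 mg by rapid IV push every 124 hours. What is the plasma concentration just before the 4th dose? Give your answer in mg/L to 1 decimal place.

f = (1/2)^(τ/t½) = (1/2)^(124/32) ≈ 0.0682.
C₀ = D/Vd = 1616/185 ≈ 8.735 mg/L.
Before the 4th dose, 3 doses have been given. Superposition: Cmin = C₀·(f + f² + … + f^3).
≈ 8.735 × (0.0682 + 0.0047 + 0.0003) ≈ 8.735 × 0.0732 ≈ 0.639 mg/L.

0.6 mg/L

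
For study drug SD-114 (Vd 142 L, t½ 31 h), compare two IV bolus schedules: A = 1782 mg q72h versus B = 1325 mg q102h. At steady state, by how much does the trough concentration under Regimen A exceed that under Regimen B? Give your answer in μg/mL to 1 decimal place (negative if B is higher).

Regimen A: f = (1/2)^(72/31) ≈ 0.1999; Cmin,ss = (1782/142)·f/(1−f) ≈ 3.135 μg/mL.
Regimen B: f = (1/2)^(102/31) ≈ 0.1022; Cmin,ss = (1325/142)·f/(1−f) ≈ 1.062 μg/mL.
Difference ≈ 3.135 − 1.062 ≈ 2.073 μg/mL.

2.1 μg/mL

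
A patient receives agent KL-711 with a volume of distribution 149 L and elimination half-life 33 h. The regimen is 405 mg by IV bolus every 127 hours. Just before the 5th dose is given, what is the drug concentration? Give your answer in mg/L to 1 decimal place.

f = (1/2)^(τ/t½) = (1/2)^(127/33) ≈ 0.0694.
C₀ = D/Vd = 405/149 ≈ 2.718 mg/L.
Before the 5th dose, 4 doses have been given. Superposition: Cmin = C₀·(f + f² + … + f^4).
≈ 2.718 × (0.0694 + 0.0048 + 0.0003 + 0.0000) ≈ 2.718 × 0.0745 ≈ 0.202 mg/L.

0.2 mg/L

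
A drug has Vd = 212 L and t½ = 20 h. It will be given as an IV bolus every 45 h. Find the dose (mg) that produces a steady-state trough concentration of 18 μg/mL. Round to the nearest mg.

14336 mg

τ/t½ = 45/20 ≈ 2.25, so f = (1/2)^(45/20) ≈ 0.210224.
Cmin,ss = (D/Vd)·f/(1−f), so D = Cmin,ss·Vd·(1−f)/f.
D = 18 × 212 × (1−f)/f ≈ 18 × 212 × 3.75683 ≈ 14336.06 mg.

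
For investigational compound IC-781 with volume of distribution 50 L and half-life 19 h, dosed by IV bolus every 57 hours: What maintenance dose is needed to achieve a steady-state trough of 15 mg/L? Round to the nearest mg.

τ/t½ = 57/19 ≈ 3, so f = (1/2)^(57/19) ≈ 0.125000.
Cmin,ss = (D/Vd)·f/(1−f), so D = Cmin,ss·Vd·(1−f)/f.
D = 15 × 50 × (1−f)/f ≈ 15 × 50 × 7.00000 ≈ 5250.00 mg.

5250 mg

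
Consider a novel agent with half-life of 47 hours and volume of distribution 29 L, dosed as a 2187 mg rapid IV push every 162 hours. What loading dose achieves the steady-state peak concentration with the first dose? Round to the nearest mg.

2408 mg

f = (1/2)^(162/47) ≈ 0.091708; accumulation ratio R = 1/(1−f) ≈ 1.10097.
Loading dose to hit Cmax,ss on first dose: D_load = D_maint·R ≈ 2187 × 1.10097 ≈ 2407.82 mg.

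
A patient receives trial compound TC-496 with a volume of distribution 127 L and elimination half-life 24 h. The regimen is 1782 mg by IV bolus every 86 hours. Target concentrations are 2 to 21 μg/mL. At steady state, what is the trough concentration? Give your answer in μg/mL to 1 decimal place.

1.3 μg/mL

k = ln2/t½ = ln2/24 ≈ 0.028881 h⁻¹; fraction remaining f = e^(−kτ) = e^(−0.028881×86) ≈ 0.0834.
Single-dose peak C₀ = D/Vd = 1782/127 ≈ 14.031 μg/mL.
Steady-state trough Cmin,ss = C₀·f/(1−f) ≈ 14.031 × 0.0834/0.9166 ≈ 1.277 μg/mL.
Trough 1.3 μg/mL vs MEC 2 μg/mL: subtherapeutic.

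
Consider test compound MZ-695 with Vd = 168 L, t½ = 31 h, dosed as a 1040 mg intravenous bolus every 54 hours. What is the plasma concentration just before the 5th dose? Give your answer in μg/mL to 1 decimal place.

f = (1/2)^(τ/t½) = (1/2)^(54/31) ≈ 0.2990.
C₀ = D/Vd = 1040/168 ≈ 6.190 μg/mL.
Before the 5th dose, 4 doses have been given. Superposition: Cmin = C₀·(f + f² + … + f^4).
≈ 6.190 × (0.2990 + 0.0894 + 0.0267 + 0.0080) ≈ 6.190 × 0.4231 ≈ 2.619 μg/mL.

2.6 μg/mL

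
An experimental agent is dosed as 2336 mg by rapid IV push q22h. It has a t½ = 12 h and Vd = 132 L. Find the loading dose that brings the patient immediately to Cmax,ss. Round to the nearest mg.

3247 mg

f = (1/2)^(22/12) ≈ 0.280616; accumulation ratio R = 1/(1−f) ≈ 1.39008.
Loading dose to hit Cmax,ss on first dose: D_load = D_maint·R ≈ 2336 × 1.39008 ≈ 3247.23 mg.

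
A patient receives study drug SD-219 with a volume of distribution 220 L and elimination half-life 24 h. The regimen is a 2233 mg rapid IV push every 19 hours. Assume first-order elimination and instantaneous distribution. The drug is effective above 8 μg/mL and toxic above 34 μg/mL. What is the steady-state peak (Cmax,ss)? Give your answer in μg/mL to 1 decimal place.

k = ln2/t½ = ln2/24 ≈ 0.028881 h⁻¹; fraction remaining f = e^(−kτ) = e^(−0.028881×19) ≈ 0.5777.
Accumulation ratio R = 1/(1 − f) ≈ 1/0.4223 ≈ 2.3680.
Each bolus raises the concentration by D/Vd = 2233/220 ≈ 10.150 μg/mL.
Cmax,ss = C₀/(1 − f) ≈ 10.150/0.4223 ≈ 24.035 μg/mL.
Peak 24.0 μg/mL vs MTC 34 μg/mL: below toxic threshold.

24.0 μg/mL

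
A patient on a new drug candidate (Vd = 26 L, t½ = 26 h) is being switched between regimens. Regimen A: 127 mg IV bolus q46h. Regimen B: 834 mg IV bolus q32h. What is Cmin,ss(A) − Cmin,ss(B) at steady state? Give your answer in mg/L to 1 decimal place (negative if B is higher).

-21.8 mg/L

Regimen A: f = (1/2)^(46/26) ≈ 0.2934; Cmin,ss = (127/26)·f/(1−f) ≈ 2.028 mg/L.
Regimen B: f = (1/2)^(32/26) ≈ 0.4261; Cmin,ss = (834/26)·f/(1−f) ≈ 23.816 mg/L.
Difference ≈ 2.028 − 23.816 ≈ -21.788 mg/L.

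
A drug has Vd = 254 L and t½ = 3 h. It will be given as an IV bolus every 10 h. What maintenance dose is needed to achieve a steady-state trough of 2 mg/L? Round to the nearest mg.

τ/t½ = 10/3 ≈ 3.3333, so f = (1/2)^(10/3) ≈ 0.099213.
Cmin,ss = (D/Vd)·f/(1−f), so D = Cmin,ss·Vd·(1−f)/f.
D = 2 × 254 × (1−f)/f ≈ 2 × 254 × 9.07932 ≈ 4612.29 mg.

4612 mg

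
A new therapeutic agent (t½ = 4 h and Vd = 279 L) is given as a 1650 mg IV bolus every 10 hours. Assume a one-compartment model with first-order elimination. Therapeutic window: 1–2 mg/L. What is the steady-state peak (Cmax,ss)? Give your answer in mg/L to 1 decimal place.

7.2 mg/L

τ/t½ = 10/4 ≈ 2.5, so fraction remaining f = (1/2)^(10/4) ≈ 0.1768.
At steady state, accumulation factor R = 1/(1 − e^(−kτ)) ≈ 1.2148.
Single-dose peak C₀ = D/Vd = 1650/279 ≈ 5.914 mg/L.
Steady-state peak Cmax,ss = C₀·R ≈ 5.914 × 1.2148 ≈ 7.184 mg/L.
Peak 7.2 mg/L vs MTC 2 mg/L: exceeds toxic threshold.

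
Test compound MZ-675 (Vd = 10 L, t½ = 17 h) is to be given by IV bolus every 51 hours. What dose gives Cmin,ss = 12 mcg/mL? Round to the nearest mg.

τ/t½ = 51/17 ≈ 3, so f = (1/2)^(51/17) ≈ 0.125000.
Cmin,ss = (D/Vd)·f/(1−f), so D = Cmin,ss·Vd·(1−f)/f.
D = 12 × 10 × (1−f)/f ≈ 12 × 10 × 7.00000 ≈ 840.00 mg.

840 mg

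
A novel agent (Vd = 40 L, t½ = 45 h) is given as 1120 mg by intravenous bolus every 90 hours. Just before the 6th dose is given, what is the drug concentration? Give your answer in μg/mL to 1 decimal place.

9.3 μg/mL

f = (1/2)^(τ/t½) = (1/2)^(90/45) ≈ 0.2500.
C₀ = D/Vd = 1120/40 ≈ 28.000 μg/mL.
Before the 6th dose, 5 doses have been given. Superposition: Cmin = C₀·(f + f² + … + f^5).
≈ 28.000 × (0.2500 + 0.0625 + 0.0156 + 0.0039 + 0.0010) ≈ 28.000 × 0.3330 ≈ 9.324 μg/mL.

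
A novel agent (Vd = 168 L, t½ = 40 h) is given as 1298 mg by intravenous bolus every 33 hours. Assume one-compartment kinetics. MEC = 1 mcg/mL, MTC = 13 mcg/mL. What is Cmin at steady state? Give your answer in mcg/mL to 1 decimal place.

10.0 mcg/mL

k = ln2/t½ = ln2/40 ≈ 0.017329 h⁻¹; fraction remaining f = e^(−kτ) = e^(−0.017329×33) ≈ 0.5645.
At steady state, accumulation factor R = 1/(1 − e^(−kτ)) ≈ 2.2962.
Each bolus raises the concentration by D/Vd = 1298/168 ≈ 7.726 mcg/mL.
Cmax,ss = C₀/(1 − f) ≈ 7.726/0.4355 ≈ 17.741 mcg/mL.
Steady-state trough Cmin,ss = Cmax,ss·f ≈ 17.741 × 0.5645 ≈ 10.015 mcg/mL.
Trough 10.0 mcg/mL vs MEC 1 mcg/mL: adequate.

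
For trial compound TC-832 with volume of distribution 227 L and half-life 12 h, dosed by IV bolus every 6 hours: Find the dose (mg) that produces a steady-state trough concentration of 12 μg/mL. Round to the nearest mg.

1128 mg

τ/t½ = 6/12 ≈ 0.5, so f = (1/2)^(6/12) ≈ 0.707107.
Cmin,ss = (D/Vd)·f/(1−f), so D = Cmin,ss·Vd·(1−f)/f.
D = 12 × 227 × (1−f)/f ≈ 12 × 227 × 0.41421 ≈ 1128.31 mg.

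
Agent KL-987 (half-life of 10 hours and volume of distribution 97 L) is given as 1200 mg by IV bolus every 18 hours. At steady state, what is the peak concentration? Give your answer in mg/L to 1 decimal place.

17.4 mg/L

Over one 18-h interval, 18/10 ≈ 1.8 half-lives elapse, leaving f ≈ 0.2872 of each dose.
At steady state, accumulation factor R = 1/(1 − e^(−kτ)) ≈ 1.4029.
Each bolus raises the concentration by D/Vd = 1200/97 ≈ 12.371 mg/L.
Steady-state peak Cmax,ss = C₀·R ≈ 12.371 × 1.4029 ≈ 17.355 mg/L.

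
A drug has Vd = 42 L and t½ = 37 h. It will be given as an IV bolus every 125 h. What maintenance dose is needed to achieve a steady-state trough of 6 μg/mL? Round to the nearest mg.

2369 mg

τ/t½ = 125/37 ≈ 3.3784, so f = (1/2)^(125/37) ≈ 0.096163.
Cmin,ss = (D/Vd)·f/(1−f), so D = Cmin,ss·Vd·(1−f)/f.
D = 6 × 42 × (1−f)/f ≈ 6 × 42 × 9.39901 ≈ 2368.55 mg.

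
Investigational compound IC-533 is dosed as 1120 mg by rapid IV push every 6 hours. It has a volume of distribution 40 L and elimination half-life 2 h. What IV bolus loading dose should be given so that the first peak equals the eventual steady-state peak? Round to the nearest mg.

f = (1/2)^(6/2) ≈ 0.125000; accumulation ratio R = 1/(1−f) ≈ 1.14286.
Loading dose to hit Cmax,ss on first dose: D_load = D_maint·R ≈ 1120 × 1.14286 ≈ 1280.00 mg.

1280 mg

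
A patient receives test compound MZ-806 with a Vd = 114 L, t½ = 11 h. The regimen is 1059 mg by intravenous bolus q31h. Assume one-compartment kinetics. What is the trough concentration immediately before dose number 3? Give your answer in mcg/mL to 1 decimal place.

f = (1/2)^(τ/t½) = (1/2)^(31/11) ≈ 0.1418.
C₀ = D/Vd = 1059/114 ≈ 9.289 mcg/mL.
Before the 3rd dose, 2 doses have been given. Superposition: Cmin = C₀·(f + f²).
≈ 9.289 × (0.1418 + 0.0201) ≈ 9.289 × 0.1619 ≈ 1.504 mcg/mL.

1.5 mcg/mL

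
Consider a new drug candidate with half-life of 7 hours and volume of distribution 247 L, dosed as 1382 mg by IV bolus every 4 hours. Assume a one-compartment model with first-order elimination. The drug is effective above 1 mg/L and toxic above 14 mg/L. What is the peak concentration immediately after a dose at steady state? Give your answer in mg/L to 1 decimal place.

17.1 mg/L

k = ln2/t½ = ln2/7 ≈ 0.099021 h⁻¹; fraction remaining f = e^(−kτ) = e^(−0.099021×4) ≈ 0.6730.
Accumulation ratio R = 1/(1 − f) ≈ 1/0.3270 ≈ 3.0581.
Each bolus raises the concentration by D/Vd = 1382/247 ≈ 5.595 mg/L.
Steady-state peak Cmax,ss = C₀·R ≈ 5.595 × 3.0581 ≈ 17.110 mg/L.
Peak 17.1 mg/L vs MTC 14 mg/L: exceeds toxic threshold.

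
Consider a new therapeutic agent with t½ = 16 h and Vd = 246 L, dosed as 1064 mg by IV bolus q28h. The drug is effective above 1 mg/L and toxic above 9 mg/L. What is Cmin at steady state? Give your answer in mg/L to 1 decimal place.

τ/t½ = 28/16 ≈ 1.75, so fraction remaining f = (1/2)^(28/16) ≈ 0.2973.
Accumulation ratio R = 1/(1 − f) ≈ 1/0.7027 ≈ 1.4231.
Single-dose peak C₀ = D/Vd = 1064/246 ≈ 4.325 mg/L.
Steady-state peak Cmax,ss = C₀·R ≈ 4.325 × 1.4231 ≈ 6.155 mg/L.
Steady-state trough Cmin,ss = Cmax,ss·f ≈ 6.155 × 0.2973 ≈ 1.830 mg/L.
Trough 1.8 mg/L vs MEC 1 mg/L: adequate.

1.8 mg/L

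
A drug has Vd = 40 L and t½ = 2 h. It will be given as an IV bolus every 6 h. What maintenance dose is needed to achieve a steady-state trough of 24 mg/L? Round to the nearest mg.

τ/t½ = 6/2 ≈ 3, so f = (1/2)^(6/2) ≈ 0.125000.
Cmin,ss = (D/Vd)·f/(1−f), so D = Cmin,ss·Vd·(1−f)/f.
D = 24 × 40 × (1−f)/f ≈ 24 × 40 × 7.00000 ≈ 6720.00 mg.

6720 mg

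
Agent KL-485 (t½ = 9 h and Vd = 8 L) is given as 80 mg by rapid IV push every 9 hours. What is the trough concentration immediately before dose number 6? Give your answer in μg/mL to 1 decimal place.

9.7 μg/mL

f = (1/2)^(τ/t½) = (1/2)^(9/9) ≈ 0.5000.
C₀ = D/Vd = 80/8 ≈ 10.000 μg/mL.
Before the 6th dose, 5 doses have been given. Superposition: Cmin = C₀·(f + f² + … + f^5).
≈ 10.000 × (0.5000 + 0.2500 + 0.1250 + 0.0625 + 0.0313) ≈ 10.000 × 0.9688 ≈ 9.688 μg/mL.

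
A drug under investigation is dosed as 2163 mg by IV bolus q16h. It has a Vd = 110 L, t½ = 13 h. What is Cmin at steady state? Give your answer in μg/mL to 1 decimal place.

14.6 μg/mL

Over one 16-h interval, 16/13 ≈ 1.2308 half-lives elapse, leaving f ≈ 0.4261 of each dose.
At steady state, accumulation factor R = 1/(1 − e^(−kτ)) ≈ 1.7425.
Each bolus raises the concentration by D/Vd = 2163/110 ≈ 19.664 μg/mL.
Steady-state peak Cmax,ss = C₀·R ≈ 19.664 × 1.7425 ≈ 34.265 μg/mL.
Steady-state trough Cmin,ss = Cmax,ss·f ≈ 34.265 × 0.4261 ≈ 14.600 μg/mL.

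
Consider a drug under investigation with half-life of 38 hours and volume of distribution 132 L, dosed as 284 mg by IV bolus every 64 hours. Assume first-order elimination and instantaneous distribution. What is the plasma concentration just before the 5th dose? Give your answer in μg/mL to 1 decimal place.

f = (1/2)^(τ/t½) = (1/2)^(64/38) ≈ 0.3112.
C₀ = D/Vd = 284/132 ≈ 2.152 μg/mL.
Before the 5th dose, 4 doses have been given. Superposition: Cmin = C₀·(f + f² + … + f^4).
≈ 2.152 × (0.3112 + 0.0968 + 0.0301 + 0.0094) ≈ 2.152 × 0.4475 ≈ 0.963 μg/mL.

1.0 μg/mL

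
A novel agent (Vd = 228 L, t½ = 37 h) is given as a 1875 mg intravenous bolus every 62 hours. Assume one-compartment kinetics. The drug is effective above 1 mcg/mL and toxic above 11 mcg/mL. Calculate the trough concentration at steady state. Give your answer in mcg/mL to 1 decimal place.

Over one 62-h interval, 62/37 ≈ 1.6757 half-lives elapse, leaving f ≈ 0.3130 of each dose.
At steady state, accumulation factor R = 1/(1 − e^(−kτ)) ≈ 1.4556.
Single-dose peak C₀ = D/Vd = 1875/228 ≈ 8.224 mcg/mL.
Cmax,ss = C₀/(1 − f) ≈ 8.224/0.6870 ≈ 11.971 mcg/mL.
One interval later, Cmin,ss = Cmax,ss·e^(−kτ) ≈ 11.971 × 0.3130 ≈ 3.747 mcg/mL.
Trough 3.7 mcg/mL vs MEC 1 mcg/mL: adequate.

3.7 mcg/mL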